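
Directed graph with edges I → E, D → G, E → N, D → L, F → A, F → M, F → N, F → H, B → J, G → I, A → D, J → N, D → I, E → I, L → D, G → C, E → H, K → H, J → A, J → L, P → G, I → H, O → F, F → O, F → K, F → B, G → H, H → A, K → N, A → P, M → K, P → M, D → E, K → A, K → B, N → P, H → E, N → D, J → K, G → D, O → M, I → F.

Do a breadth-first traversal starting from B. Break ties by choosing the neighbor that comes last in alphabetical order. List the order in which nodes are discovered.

Visit B; enqueue J → queue [J]
Visit J; enqueue N, L, K, A → queue [N, L, K, A]
Visit N; enqueue P, D → queue [L, K, A, P, D]
Visit L → queue [K, A, P, D]
Visit K; enqueue H → queue [A, P, D, H]
Visit A → queue [P, D, H]
Visit P; enqueue M, G → queue [D, H, M, G]
Visit D; enqueue I, E → queue [H, M, G, I, E]
Visit H → queue [M, G, I, E]
Visit M → queue [G, I, E]
Visit G; enqueue C → queue [I, E, C]
Visit I; enqueue F → queue [E, C, F]
Visit E → queue [C, F]
Visit C → queue [F]
Visit F; enqueue O → queue [O]
Visit O → queue []

B -> J -> N -> L -> K -> A -> P -> D -> H -> M -> G -> I -> E -> C -> F -> O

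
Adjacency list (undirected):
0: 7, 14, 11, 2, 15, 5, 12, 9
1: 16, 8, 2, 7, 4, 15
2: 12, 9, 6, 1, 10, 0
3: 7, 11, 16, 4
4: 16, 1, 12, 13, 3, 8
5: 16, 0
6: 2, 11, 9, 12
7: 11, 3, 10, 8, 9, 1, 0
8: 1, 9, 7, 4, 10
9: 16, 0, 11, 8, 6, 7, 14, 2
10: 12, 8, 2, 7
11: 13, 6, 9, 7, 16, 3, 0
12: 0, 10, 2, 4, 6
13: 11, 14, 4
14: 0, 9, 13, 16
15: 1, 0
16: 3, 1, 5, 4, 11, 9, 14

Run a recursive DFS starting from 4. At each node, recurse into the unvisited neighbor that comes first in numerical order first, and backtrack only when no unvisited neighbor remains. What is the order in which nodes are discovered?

4, 1, 2, 0, 5, 16, 3, 7, 8, 9, 6, 11, 13, 14, 12, 10, 15

Visit 4
4 → 1
1 → 2
2 → 0
0 → 5
5 → 16
16 → 3
3 → 7
7 → 8
8 → 9
9 → 6
6 → 11
11 → 13
13 → 14
6 → 12
12 → 10
0 → 15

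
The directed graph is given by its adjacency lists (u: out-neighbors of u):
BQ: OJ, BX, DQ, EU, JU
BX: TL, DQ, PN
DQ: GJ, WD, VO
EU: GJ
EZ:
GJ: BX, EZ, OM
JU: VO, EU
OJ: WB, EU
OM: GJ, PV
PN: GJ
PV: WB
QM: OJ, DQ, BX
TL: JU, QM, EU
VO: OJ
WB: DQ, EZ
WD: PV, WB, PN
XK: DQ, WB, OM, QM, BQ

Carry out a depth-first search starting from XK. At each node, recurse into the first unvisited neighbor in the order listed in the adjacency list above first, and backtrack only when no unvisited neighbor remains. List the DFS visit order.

XK → DQ → GJ → BX → TL → JU → VO → OJ → WB → EZ → EU → QM → PN → OM → PV → WD → BQ

Visit XK
XK → DQ
DQ → GJ
GJ → BX
BX → TL
TL → JU
JU → VO
VO → OJ
OJ → WB
WB → EZ
OJ → EU
TL → QM
BX → PN
GJ → OM
OM → PV
DQ → WD
XK → BQ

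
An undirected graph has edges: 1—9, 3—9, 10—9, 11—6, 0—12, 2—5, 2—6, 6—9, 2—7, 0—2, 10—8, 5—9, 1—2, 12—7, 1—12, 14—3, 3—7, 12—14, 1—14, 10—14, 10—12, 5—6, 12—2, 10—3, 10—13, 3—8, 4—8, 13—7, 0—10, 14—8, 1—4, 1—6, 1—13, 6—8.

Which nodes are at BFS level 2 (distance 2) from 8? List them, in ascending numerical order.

Level 0: 8
Level 1: 3, 4, 6, 10, 14
Level 2: 0, 1, 2, 5, 7, 9, 11, 12, 13

0, 1, 2, 5, 7, 9, 11, 12, 13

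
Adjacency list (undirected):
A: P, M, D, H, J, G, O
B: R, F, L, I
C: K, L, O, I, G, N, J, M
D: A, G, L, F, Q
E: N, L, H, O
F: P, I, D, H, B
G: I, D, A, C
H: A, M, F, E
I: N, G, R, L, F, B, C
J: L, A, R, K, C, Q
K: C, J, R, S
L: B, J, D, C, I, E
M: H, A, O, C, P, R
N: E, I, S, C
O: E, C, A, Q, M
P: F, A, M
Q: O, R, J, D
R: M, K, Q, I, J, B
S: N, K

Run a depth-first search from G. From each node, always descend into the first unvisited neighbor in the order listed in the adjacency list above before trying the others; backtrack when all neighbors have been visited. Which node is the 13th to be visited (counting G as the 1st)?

Visit G
G → I
I → N
N → E
E → L
L → B
B → R
R → M
M → H
H → A
A → P
P → F
F → D
D → Q
Q → O
O → C
C → K
K → J
K → S

Visit order: G, I, N, E, L, B, R, M, H, A, P, F, D, Q, O, C, K, J, S

D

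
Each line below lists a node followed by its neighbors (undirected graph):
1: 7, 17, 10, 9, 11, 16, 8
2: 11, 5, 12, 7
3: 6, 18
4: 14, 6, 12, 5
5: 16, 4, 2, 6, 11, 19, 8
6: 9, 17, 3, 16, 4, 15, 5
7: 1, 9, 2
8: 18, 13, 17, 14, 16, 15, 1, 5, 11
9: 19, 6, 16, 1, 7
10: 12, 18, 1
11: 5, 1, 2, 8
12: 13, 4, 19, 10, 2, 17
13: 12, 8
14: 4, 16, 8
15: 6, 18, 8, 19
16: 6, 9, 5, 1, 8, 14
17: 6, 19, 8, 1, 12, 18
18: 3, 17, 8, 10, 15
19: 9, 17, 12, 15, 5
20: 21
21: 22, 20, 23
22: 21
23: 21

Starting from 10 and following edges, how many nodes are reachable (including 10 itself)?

BFS from 10 visits: 10, 1, 12, 18, 7, 8, 9, 11, 16, 17, 2, 4, 13, 19, 3, 15, 5, 14, 6
Reachable nodes: 19 of 23 total.

19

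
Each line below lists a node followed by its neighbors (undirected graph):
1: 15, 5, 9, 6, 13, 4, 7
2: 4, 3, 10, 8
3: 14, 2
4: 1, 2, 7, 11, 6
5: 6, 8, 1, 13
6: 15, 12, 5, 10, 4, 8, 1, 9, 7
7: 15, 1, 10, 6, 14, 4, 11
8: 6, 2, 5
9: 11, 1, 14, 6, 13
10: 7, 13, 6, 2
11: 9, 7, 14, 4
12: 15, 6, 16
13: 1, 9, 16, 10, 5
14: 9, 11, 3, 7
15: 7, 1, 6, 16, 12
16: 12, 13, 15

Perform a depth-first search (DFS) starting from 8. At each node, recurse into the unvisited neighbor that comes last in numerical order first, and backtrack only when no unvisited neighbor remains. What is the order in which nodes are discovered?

8, 6, 15, 16, 13, 10, 7, 14, 11, 9, 1, 5, 4, 2, 3, 12

Visit 8
8 → 6
6 → 15
15 → 16
16 → 13
13 → 10
10 → 7
7 → 14
14 → 11
11 → 9
9 → 1
1 → 5
1 → 4
4 → 2
2 → 3
16 → 12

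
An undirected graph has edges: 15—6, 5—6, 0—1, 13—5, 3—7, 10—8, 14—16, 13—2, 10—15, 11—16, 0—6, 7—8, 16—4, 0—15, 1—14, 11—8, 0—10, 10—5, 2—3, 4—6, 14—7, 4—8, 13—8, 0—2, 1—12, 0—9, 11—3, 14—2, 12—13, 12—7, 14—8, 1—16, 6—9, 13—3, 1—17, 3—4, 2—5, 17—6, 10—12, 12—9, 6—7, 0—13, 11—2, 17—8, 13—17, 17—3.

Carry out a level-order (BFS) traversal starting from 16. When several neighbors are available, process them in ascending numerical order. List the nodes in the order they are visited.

Visit 16; enqueue 1, 4, 11, 14 → queue [1, 4, 11, 14]
Visit 1; enqueue 0, 12, 17 → queue [4, 11, 14, 0, 12, 17]
Visit 4; enqueue 3, 6, 8 → queue [11, 14, 0, 12, 17, 3, 6, 8]
Visit 11; enqueue 2 → queue [14, 0, 12, 17, 3, 6, 8, 2]
Visit 14; enqueue 7 → queue [0, 12, 17, 3, 6, 8, 2, 7]
Visit 0; enqueue 9, 10, 13, 15 → queue [12, 17, 3, 6, 8, 2, 7, 9, 10, 13, 15]
Visit 12 → queue [17, 3, 6, 8, 2, 7, 9, 10, 13, 15]
Visit 17 → queue [3, 6, 8, 2, 7, 9, 10, 13, 15]
Visit 3 → queue [6, 8, 2, 7, 9, 10, 13, 15]
Visit 6; enqueue 5 → queue [8, 2, 7, 9, 10, 13, 15, 5]
Visit 8 → queue [2, 7, 9, 10, 13, 15, 5]
Visit 2 → queue [7, 9, 10, 13, 15, 5]
Visit 7 → queue [9, 10, 13, 15, 5]
Visit 9 → queue [10, 13, 15, 5]
Visit 10 → queue [13, 15, 5]
Visit 13 → queue [15, 5]
Visit 15 → queue [5]
Visit 5 → queue []

16, 1, 4, 11, 14, 0, 12, 17, 3, 6, 8, 2, 7, 9, 10, 13, 15, 5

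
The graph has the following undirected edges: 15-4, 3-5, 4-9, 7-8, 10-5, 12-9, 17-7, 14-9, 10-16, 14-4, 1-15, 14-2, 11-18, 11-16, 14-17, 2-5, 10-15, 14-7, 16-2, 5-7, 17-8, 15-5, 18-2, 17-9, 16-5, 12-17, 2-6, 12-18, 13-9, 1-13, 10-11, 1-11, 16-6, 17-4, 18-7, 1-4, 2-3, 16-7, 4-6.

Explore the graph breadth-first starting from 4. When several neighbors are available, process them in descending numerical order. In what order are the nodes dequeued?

Visit 4; enqueue 17, 15, 14, 9, 6, 1 → queue [17, 15, 14, 9, 6, 1]
Visit 17; enqueue 12, 8, 7 → queue [15, 14, 9, 6, 1, 12, 8, 7]
Visit 15; enqueue 10, 5 → queue [14, 9, 6, 1, 12, 8, 7, 10, 5]
Visit 14; enqueue 2 → queue [9, 6, 1, 12, 8, 7, 10, 5, 2]
Visit 9; enqueue 13 → queue [6, 1, 12, 8, 7, 10, 5, 2, 13]
Visit 6; enqueue 16 → queue [1, 12, 8, 7, 10, 5, 2, 13, 16]
Visit 1; enqueue 11 → queue [12, 8, 7, 10, 5, 2, 13, 16, 11]
Visit 12; enqueue 18 → queue [8, 7, 10, 5, 2, 13, 16, 11, 18]
Visit 8 → queue [7, 10, 5, 2, 13, 16, 11, 18]
Visit 7 → queue [10, 5, 2, 13, 16, 11, 18]
Visit 10 → queue [5, 2, 13, 16, 11, 18]
Visit 5; enqueue 3 → queue [2, 13, 16, 11, 18, 3]
Visit 2 → queue [13, 16, 11, 18, 3]
Visit 13 → queue [16, 11, 18, 3]
Visit 16 → queue [11, 18, 3]
Visit 11 → queue [18, 3]
Visit 18 → queue [3]
Visit 3 → queue []

4, 17, 15, 14, 9, 6, 1, 12, 8, 7, 10, 5, 2, 13, 16, 11, 18, 3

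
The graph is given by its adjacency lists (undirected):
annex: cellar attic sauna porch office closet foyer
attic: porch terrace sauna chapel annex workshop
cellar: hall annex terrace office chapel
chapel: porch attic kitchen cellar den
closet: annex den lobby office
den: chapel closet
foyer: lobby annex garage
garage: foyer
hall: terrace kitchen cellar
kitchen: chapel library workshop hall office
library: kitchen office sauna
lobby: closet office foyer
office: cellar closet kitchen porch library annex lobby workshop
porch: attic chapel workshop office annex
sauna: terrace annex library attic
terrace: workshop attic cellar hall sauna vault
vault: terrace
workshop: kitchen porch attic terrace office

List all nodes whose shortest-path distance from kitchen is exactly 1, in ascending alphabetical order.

chapel, hall, library, office, workshop

Level 0: kitchen
Level 1: chapel, hall, library, office, workshop
Level 2: annex, attic, cellar, closet, den, lobby, porch, sauna, terrace
Level 3: foyer, vault
Level 4: garage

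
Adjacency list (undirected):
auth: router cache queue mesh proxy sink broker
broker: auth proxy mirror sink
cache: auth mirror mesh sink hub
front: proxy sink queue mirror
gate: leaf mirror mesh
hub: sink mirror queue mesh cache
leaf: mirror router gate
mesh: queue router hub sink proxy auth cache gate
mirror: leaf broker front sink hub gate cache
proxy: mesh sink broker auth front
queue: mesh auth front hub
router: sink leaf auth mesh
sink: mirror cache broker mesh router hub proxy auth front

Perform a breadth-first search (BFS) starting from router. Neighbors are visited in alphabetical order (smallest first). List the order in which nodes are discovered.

router -> auth -> leaf -> mesh -> sink -> broker -> cache -> proxy -> queue -> gate -> mirror -> hub -> front

Visit router; enqueue auth, leaf, mesh, sink → queue [auth, leaf, mesh, sink]
Visit auth; enqueue broker, cache, proxy, queue → queue [leaf, mesh, sink, broker, cache, proxy, queue]
Visit leaf; enqueue gate, mirror → queue [mesh, sink, broker, cache, proxy, queue, gate, mirror]
Visit mesh; enqueue hub → queue [sink, broker, cache, proxy, queue, gate, mirror, hub]
Visit sink; enqueue front → queue [broker, cache, proxy, queue, gate, mirror, hub, front]
Visit broker → queue [cache, proxy, queue, gate, mirror, hub, front]
Visit cache → queue [proxy, queue, gate, mirror, hub, front]
Visit proxy → queue [queue, gate, mirror, hub, front]
Visit queue → queue [gate, mirror, hub, front]
Visit gate → queue [mirror, hub, front]
Visit mirror → queue [hub, front]
Visit hub → queue [front]
Visit front → queue []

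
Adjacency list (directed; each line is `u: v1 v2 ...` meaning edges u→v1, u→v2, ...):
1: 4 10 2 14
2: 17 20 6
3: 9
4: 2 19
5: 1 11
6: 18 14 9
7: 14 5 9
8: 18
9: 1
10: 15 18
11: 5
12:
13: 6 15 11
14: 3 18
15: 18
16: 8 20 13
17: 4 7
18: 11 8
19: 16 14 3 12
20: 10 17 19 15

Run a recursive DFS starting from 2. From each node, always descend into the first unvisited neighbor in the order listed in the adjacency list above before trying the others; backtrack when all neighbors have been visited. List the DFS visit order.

2 → 17 → 4 → 19 → 16 → 8 → 18 → 11 → 5 → 1 → 10 → 15 → 14 → 3 → 9 → 20 → 13 → 6 → 12 → 7

Visit 2
2 → 17
17 → 4
4 → 19
19 → 16
16 → 8
8 → 18
18 → 11
11 → 5
5 → 1
1 → 10
10 → 15
1 → 14
14 → 3
3 → 9
16 → 20
16 → 13
13 → 6
19 → 12
17 → 7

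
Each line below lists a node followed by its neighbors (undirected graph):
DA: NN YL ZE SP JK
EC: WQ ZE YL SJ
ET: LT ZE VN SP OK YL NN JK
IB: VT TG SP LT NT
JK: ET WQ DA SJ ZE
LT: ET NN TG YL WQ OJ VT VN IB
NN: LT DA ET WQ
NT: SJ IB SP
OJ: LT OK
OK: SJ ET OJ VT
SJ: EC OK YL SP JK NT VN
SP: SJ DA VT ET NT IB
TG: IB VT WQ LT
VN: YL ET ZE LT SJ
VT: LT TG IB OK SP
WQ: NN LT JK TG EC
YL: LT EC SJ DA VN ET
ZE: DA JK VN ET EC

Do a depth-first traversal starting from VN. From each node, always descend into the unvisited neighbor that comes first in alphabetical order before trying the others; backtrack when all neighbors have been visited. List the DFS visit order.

Visit VN
VN → ET
ET → JK
JK → DA
DA → NN
NN → LT
LT → IB
IB → NT
NT → SJ
SJ → EC
EC → WQ
WQ → TG
TG → VT
VT → OK
OK → OJ
VT → SP
EC → YL
EC → ZE

VN ET JK DA NN LT IB NT SJ EC WQ TG VT OK OJ SP YL ZE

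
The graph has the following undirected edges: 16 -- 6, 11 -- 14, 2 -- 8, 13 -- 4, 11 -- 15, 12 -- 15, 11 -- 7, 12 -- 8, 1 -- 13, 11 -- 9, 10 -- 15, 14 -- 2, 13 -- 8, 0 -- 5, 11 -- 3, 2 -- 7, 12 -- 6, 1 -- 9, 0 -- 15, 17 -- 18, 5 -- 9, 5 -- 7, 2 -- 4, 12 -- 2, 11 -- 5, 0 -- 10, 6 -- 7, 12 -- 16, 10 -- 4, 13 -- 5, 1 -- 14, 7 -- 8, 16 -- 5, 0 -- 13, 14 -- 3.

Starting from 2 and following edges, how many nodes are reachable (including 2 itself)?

BFS from 2 visits: 2, 4, 7, 8, 12, 14, 10, 13, 5, 6, 11, 15, 16, 1, 3, 0, 9
Reachable nodes: 17 of 19 total.

17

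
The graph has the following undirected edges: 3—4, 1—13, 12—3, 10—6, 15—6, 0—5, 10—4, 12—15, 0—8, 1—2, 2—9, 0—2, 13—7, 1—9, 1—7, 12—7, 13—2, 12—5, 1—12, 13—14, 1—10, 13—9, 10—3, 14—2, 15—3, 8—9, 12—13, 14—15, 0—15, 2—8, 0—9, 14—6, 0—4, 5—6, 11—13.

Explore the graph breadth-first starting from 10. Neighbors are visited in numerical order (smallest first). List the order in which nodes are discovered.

10, 1, 3, 4, 6, 2, 7, 9, 12, 13, 15, 0, 5, 14, 8, 11

Visit 10; enqueue 1, 3, 4, 6 → queue [1, 3, 4, 6]
Visit 1; enqueue 2, 7, 9, 12, 13 → queue [3, 4, 6, 2, 7, 9, 12, 13]
Visit 3; enqueue 15 → queue [4, 6, 2, 7, 9, 12, 13, 15]
Visit 4; enqueue 0 → queue [6, 2, 7, 9, 12, 13, 15, 0]
Visit 6; enqueue 5, 14 → queue [2, 7, 9, 12, 13, 15, 0, 5, 14]
Visit 2; enqueue 8 → queue [7, 9, 12, 13, 15, 0, 5, 14, 8]
Visit 7 → queue [9, 12, 13, 15, 0, 5, 14, 8]
Visit 9 → queue [12, 13, 15, 0, 5, 14, 8]
Visit 12 → queue [13, 15, 0, 5, 14, 8]
Visit 13; enqueue 11 → queue [15, 0, 5, 14, 8, 11]
Visit 15 → queue [0, 5, 14, 8, 11]
Visit 0 → queue [5, 14, 8, 11]
Visit 5 → queue [14, 8, 11]
Visit 14 → queue [8, 11]
Visit 8 → queue [11]
Visit 11 → queue []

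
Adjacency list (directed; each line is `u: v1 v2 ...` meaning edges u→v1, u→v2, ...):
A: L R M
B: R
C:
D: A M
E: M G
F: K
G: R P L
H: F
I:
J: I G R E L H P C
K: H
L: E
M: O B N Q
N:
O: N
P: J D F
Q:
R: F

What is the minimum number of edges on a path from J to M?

Level 0: J
Level 1: C, E, G, H, I, L, P, R
Level 2: D, F, M
Level 3: A, B, K, N, O, Q
M first appears at level 2.

2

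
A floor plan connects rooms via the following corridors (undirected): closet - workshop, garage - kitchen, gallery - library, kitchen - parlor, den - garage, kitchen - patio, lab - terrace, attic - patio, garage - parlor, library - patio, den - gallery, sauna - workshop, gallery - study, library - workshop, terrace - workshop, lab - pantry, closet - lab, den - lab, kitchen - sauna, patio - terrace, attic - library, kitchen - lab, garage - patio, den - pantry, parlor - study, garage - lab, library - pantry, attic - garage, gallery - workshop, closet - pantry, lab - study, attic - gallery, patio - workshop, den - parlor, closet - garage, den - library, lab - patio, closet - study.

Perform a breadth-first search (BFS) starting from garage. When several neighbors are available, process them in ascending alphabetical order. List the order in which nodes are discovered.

Visit garage; enqueue attic, closet, den, kitchen, lab, parlor, patio → queue [attic, closet, den, kitchen, lab, parlor, patio]
Visit attic; enqueue gallery, library → queue [closet, den, kitchen, lab, parlor, patio, gallery, library]
Visit closet; enqueue pantry, study, workshop → queue [den, kitchen, lab, parlor, patio, gallery, library, pantry, study, workshop]
Visit den → queue [kitchen, lab, parlor, patio, gallery, library, pantry, study, workshop]
Visit kitchen; enqueue sauna → queue [lab, parlor, patio, gallery, library, pantry, study, workshop, sauna]
Visit lab; enqueue terrace → queue [parlor, patio, gallery, library, pantry, study, workshop, sauna, terrace]
Visit parlor → queue [patio, gallery, library, pantry, study, workshop, sauna, terrace]
Visit patio → queue [gallery, library, pantry, study, workshop, sauna, terrace]
Visit gallery → queue [library, pantry, study, workshop, sauna, terrace]
Visit library → queue [pantry, study, workshop, sauna, terrace]
Visit pantry → queue [study, workshop, sauna, terrace]
Visit study → queue [workshop, sauna, terrace]
Visit workshop → queue [sauna, terrace]
Visit sauna → queue [terrace]
Visit terrace → queue []

garage attic closet den kitchen lab parlor patio gallery library pantry study workshop sauna terrace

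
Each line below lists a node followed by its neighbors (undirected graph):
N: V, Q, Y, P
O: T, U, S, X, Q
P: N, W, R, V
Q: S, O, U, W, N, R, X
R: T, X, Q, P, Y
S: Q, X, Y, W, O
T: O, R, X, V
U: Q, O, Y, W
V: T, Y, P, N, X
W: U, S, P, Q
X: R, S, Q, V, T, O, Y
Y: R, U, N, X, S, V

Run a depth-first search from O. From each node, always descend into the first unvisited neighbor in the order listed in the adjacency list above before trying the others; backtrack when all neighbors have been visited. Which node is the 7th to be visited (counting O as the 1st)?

Visit O
O → T
T → R
R → X
X → S
S → Q
Q → U
U → Y
Y → N
N → V
V → P
P → W

Visit order: O, T, R, X, S, Q, U, Y, N, V, P, W

U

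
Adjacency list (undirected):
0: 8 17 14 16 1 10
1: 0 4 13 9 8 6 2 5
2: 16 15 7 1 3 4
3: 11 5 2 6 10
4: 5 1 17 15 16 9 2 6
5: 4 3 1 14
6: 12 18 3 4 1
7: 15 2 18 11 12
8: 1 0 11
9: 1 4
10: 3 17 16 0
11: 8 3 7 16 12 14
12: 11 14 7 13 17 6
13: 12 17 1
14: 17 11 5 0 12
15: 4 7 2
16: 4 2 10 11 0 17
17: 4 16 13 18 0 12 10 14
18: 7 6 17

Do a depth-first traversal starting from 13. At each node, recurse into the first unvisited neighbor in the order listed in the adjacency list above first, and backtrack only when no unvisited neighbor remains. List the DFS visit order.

Visit 13
13 → 12
12 → 11
11 → 8
8 → 1
1 → 0
0 → 17
17 → 4
4 → 5
5 → 3
3 → 2
2 → 16
16 → 10
2 → 15
15 → 7
7 → 18
18 → 6
5 → 14
4 → 9

13 -> 12 -> 11 -> 8 -> 1 -> 0 -> 17 -> 4 -> 5 -> 3 -> 2 -> 16 -> 10 -> 15 -> 7 -> 18 -> 6 -> 14 -> 9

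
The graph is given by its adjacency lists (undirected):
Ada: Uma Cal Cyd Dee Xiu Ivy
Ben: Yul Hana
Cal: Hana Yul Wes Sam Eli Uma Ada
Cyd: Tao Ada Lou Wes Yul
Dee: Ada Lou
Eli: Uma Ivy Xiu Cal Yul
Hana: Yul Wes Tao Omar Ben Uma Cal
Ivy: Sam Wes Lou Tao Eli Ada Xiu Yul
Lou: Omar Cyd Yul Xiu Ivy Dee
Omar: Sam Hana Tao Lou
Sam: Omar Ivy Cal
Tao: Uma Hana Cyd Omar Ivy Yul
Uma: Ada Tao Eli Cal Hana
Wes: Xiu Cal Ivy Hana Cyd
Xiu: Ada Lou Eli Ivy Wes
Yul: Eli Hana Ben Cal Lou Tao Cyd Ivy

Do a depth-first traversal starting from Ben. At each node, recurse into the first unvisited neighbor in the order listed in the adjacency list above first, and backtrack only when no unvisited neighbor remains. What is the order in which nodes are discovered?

Ben Yul Eli Uma Ada Cal Hana Wes Xiu Lou Omar Sam Ivy Tao Cyd Dee

Visit Ben
Ben → Yul
Yul → Eli
Eli → Uma
Uma → Ada
Ada → Cal
Cal → Hana
Hana → Wes
Wes → Xiu
Xiu → Lou
Lou → Omar
Omar → Sam
Sam → Ivy
Ivy → Tao
Tao → Cyd
Lou → Dee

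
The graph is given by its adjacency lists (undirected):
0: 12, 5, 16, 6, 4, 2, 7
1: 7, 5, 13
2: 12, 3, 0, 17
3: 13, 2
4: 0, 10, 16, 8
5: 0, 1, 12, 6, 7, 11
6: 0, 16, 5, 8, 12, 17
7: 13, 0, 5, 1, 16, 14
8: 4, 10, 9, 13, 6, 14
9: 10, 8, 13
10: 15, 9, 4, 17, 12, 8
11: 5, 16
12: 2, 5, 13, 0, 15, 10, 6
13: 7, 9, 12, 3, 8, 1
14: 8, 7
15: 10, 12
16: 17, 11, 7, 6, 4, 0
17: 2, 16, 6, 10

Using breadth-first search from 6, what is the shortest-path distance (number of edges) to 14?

2

Level 0: 6
Level 1: 0, 5, 8, 12, 16, 17
Level 2: 1, 2, 4, 7, 9, 10, 11, 13, 14, 15
Level 3: 3
14 first appears at level 2.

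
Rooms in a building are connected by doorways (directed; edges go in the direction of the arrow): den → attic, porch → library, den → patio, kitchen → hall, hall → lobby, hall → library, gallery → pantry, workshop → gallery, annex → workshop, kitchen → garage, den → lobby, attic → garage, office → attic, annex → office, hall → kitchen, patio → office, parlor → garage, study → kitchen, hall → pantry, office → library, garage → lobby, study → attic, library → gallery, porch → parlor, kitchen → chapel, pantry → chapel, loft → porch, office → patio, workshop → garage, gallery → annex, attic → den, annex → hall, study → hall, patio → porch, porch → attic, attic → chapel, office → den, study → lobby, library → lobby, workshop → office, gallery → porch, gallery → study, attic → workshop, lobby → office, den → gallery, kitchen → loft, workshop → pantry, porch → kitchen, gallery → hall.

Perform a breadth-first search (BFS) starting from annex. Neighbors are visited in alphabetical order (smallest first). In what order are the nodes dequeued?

annex, hall, office, workshop, kitchen, library, lobby, pantry, attic, den, patio, gallery, garage, chapel, loft, porch, study, parlor

Visit annex; enqueue hall, office, workshop → queue [hall, office, workshop]
Visit hall; enqueue kitchen, library, lobby, pantry → queue [office, workshop, kitchen, library, lobby, pantry]
Visit office; enqueue attic, den, patio → queue [workshop, kitchen, library, lobby, pantry, attic, den, patio]
Visit workshop; enqueue gallery, garage → queue [kitchen, library, lobby, pantry, attic, den, patio, gallery, garage]
Visit kitchen; enqueue chapel, loft → queue [library, lobby, pantry, attic, den, patio, gallery, garage, chapel, loft]
Visit library → queue [lobby, pantry, attic, den, patio, gallery, garage, chapel, loft]
Visit lobby → queue [pantry, attic, den, patio, gallery, garage, chapel, loft]
Visit pantry → queue [attic, den, patio, gallery, garage, chapel, loft]
Visit attic → queue [den, patio, gallery, garage, chapel, loft]
Visit den → queue [patio, gallery, garage, chapel, loft]
Visit patio; enqueue porch → queue [gallery, garage, chapel, loft, porch]
Visit gallery; enqueue study → queue [garage, chapel, loft, porch, study]
Visit garage → queue [chapel, loft, porch, study]
Visit chapel → queue [loft, porch, study]
Visit loft → queue [porch, study]
Visit porch; enqueue parlor → queue [study, parlor]
Visit study → queue [parlor]
Visit parlor → queue []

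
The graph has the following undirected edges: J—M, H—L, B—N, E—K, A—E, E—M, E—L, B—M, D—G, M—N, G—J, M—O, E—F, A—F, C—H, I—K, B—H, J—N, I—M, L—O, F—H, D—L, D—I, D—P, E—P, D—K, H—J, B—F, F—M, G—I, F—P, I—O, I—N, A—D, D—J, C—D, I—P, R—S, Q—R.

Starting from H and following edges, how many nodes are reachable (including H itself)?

16

BFS from H visits: H, B, C, F, J, L, M, N, D, A, E, P, G, O, I, K
Reachable nodes: 16 of 19 total.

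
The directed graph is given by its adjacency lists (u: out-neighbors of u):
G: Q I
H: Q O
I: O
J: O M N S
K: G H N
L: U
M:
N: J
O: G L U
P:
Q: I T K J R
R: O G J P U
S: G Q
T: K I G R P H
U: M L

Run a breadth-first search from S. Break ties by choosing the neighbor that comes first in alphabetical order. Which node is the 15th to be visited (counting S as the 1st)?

L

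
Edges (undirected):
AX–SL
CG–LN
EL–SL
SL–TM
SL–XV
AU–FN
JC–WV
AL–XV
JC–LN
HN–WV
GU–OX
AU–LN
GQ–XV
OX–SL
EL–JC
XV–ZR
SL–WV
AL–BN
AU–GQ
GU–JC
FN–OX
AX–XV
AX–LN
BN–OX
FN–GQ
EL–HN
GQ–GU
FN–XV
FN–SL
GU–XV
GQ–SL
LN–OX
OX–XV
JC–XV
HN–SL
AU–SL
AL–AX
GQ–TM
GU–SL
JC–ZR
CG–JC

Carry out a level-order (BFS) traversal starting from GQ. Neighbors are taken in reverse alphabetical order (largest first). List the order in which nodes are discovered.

Visit GQ; enqueue XV, TM, SL, GU, FN, AU → queue [XV, TM, SL, GU, FN, AU]
Visit XV; enqueue ZR, OX, JC, AX, AL → queue [TM, SL, GU, FN, AU, ZR, OX, JC, AX, AL]
Visit TM → queue [SL, GU, FN, AU, ZR, OX, JC, AX, AL]
Visit SL; enqueue WV, HN, EL → queue [GU, FN, AU, ZR, OX, JC, AX, AL, WV, HN, EL]
Visit GU → queue [FN, AU, ZR, OX, JC, AX, AL, WV, HN, EL]
Visit FN → queue [AU, ZR, OX, JC, AX, AL, WV, HN, EL]
Visit AU; enqueue LN → queue [ZR, OX, JC, AX, AL, WV, HN, EL, LN]
Visit ZR → queue [OX, JC, AX, AL, WV, HN, EL, LN]
Visit OX; enqueue BN → queue [JC, AX, AL, WV, HN, EL, LN, BN]
Visit JC; enqueue CG → queue [AX, AL, WV, HN, EL, LN, BN, CG]
Visit AX → queue [AL, WV, HN, EL, LN, BN, CG]
Visit AL → queue [WV, HN, EL, LN, BN, CG]
Visit WV → queue [HN, EL, LN, BN, CG]
Visit HN → queue [EL, LN, BN, CG]
Visit EL → queue [LN, BN, CG]
Visit LN → queue [BN, CG]
Visit BN → queue [CG]
Visit CG → queue []

GQ -> XV -> TM -> SL -> GU -> FN -> AU -> ZR -> OX -> JC -> AX -> AL -> WV -> HN -> EL -> LN -> BN -> CG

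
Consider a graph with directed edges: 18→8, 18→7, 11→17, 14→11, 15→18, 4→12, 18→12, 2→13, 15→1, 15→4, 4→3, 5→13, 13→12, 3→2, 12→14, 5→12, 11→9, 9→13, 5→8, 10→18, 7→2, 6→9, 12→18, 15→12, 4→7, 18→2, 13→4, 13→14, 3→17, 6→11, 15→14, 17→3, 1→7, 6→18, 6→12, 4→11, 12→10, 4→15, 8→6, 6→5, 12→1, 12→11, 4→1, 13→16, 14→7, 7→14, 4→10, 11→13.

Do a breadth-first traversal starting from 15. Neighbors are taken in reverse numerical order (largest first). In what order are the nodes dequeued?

15 → 18 → 14 → 12 → 4 → 1 → 8 → 7 → 2 → 11 → 10 → 3 → 6 → 13 → 17 → 9 → 5 → 16

Visit 15; enqueue 18, 14, 12, 4, 1 → queue [18, 14, 12, 4, 1]
Visit 18; enqueue 8, 7, 2 → queue [14, 12, 4, 1, 8, 7, 2]
Visit 14; enqueue 11 → queue [12, 4, 1, 8, 7, 2, 11]
Visit 12; enqueue 10 → queue [4, 1, 8, 7, 2, 11, 10]
Visit 4; enqueue 3 → queue [1, 8, 7, 2, 11, 10, 3]
Visit 1 → queue [8, 7, 2, 11, 10, 3]
Visit 8; enqueue 6 → queue [7, 2, 11, 10, 3, 6]
Visit 7 → queue [2, 11, 10, 3, 6]
Visit 2; enqueue 13 → queue [11, 10, 3, 6, 13]
Visit 11; enqueue 17, 9 → queue [10, 3, 6, 13, 17, 9]
Visit 10 → queue [3, 6, 13, 17, 9]
Visit 3 → queue [6, 13, 17, 9]
Visit 6; enqueue 5 → queue [13, 17, 9, 5]
Visit 13; enqueue 16 → queue [17, 9, 5, 16]
Visit 17 → queue [9, 5, 16]
Visit 9 → queue [5, 16]
Visit 5 → queue [16]
Visit 16 → queue []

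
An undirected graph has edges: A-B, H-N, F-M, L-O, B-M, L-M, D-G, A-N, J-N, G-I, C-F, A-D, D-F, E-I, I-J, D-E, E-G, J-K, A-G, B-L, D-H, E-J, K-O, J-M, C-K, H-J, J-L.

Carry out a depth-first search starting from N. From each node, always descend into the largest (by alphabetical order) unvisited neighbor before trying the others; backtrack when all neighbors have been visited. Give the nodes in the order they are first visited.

Visit N
N → J
J → M
M → L
L → O
O → K
K → C
C → F
F → D
D → H
D → G
G → I
I → E
G → A
A → B

N J M L O K C F D H G I E A B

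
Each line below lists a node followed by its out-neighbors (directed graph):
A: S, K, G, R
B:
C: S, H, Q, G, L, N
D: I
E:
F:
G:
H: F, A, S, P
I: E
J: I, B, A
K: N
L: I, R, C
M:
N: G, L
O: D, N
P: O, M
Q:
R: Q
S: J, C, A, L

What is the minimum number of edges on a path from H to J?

2

Level 0: H
Level 1: A, F, P, S
Level 2: C, G, J, K, L, M, O, R
Level 3: B, D, I, N, Q
Level 4: E
J first appears at level 2.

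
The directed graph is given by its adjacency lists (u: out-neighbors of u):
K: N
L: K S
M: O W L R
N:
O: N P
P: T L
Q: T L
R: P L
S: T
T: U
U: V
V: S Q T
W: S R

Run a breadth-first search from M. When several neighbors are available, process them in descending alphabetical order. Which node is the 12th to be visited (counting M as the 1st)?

V

Visit M; enqueue W, R, O, L → queue [W, R, O, L]
Visit W; enqueue S → queue [R, O, L, S]
Visit R; enqueue P → queue [O, L, S, P]
Visit O; enqueue N → queue [L, S, P, N]
Visit L; enqueue K → queue [S, P, N, K]
Visit S; enqueue T → queue [P, N, K, T]
Visit P → queue [N, K, T]
Visit N → queue [K, T]
Visit K → queue [T]
Visit T; enqueue U → queue [U]
Visit U; enqueue V → queue [V]
Visit V; enqueue Q → queue [Q]
Visit Q → queue []

Visit order: M, W, R, O, L, S, P, N, K, T, U, V, Q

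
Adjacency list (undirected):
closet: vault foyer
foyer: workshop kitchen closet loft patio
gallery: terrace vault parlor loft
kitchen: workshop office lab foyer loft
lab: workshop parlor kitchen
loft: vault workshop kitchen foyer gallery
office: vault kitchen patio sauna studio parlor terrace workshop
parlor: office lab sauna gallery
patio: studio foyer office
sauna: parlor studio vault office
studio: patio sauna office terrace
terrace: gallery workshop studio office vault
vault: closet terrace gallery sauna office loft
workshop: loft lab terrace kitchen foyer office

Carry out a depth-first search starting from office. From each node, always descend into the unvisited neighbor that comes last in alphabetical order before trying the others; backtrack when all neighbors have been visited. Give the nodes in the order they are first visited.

Visit office
office → workshop
workshop → terrace
terrace → vault
vault → sauna
sauna → studio
studio → patio
patio → foyer
foyer → loft
loft → kitchen
kitchen → lab
lab → parlor
parlor → gallery
foyer → closet

office, workshop, terrace, vault, sauna, studio, patio, foyer, loft, kitchen, lab, parlor, gallery, closet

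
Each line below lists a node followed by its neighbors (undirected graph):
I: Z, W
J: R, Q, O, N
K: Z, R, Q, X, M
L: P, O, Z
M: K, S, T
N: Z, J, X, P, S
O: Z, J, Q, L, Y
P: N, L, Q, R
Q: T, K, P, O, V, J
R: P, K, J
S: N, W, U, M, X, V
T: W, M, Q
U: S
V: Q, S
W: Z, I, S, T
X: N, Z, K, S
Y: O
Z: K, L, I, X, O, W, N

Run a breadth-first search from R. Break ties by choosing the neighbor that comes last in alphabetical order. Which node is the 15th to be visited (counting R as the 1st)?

W

Visit R; enqueue P, K, J → queue [P, K, J]
Visit P; enqueue Q, N, L → queue [K, J, Q, N, L]
Visit K; enqueue Z, X, M → queue [J, Q, N, L, Z, X, M]
Visit J; enqueue O → queue [Q, N, L, Z, X, M, O]
Visit Q; enqueue V, T → queue [N, L, Z, X, M, O, V, T]
Visit N; enqueue S → queue [L, Z, X, M, O, V, T, S]
Visit L → queue [Z, X, M, O, V, T, S]
Visit Z; enqueue W, I → queue [X, M, O, V, T, S, W, I]
Visit X → queue [M, O, V, T, S, W, I]
Visit M → queue [O, V, T, S, W, I]
Visit O; enqueue Y → queue [V, T, S, W, I, Y]
Visit V → queue [T, S, W, I, Y]
Visit T → queue [S, W, I, Y]
Visit S; enqueue U → queue [W, I, Y, U]
Visit W → queue [I, Y, U]
Visit I → queue [Y, U]
Visit Y → queue [U]
Visit U → queue []

Visit order: R, P, K, J, Q, N, L, Z, X, M, O, V, T, S, W, I, Y, U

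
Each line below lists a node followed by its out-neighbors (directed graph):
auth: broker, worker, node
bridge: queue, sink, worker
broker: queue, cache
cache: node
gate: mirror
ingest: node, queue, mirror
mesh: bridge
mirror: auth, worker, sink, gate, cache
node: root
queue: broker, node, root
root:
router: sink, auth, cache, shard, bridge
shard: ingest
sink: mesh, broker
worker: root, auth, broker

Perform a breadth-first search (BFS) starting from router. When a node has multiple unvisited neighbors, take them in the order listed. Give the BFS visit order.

router → sink → auth → cache → shard → bridge → mesh → broker → worker → node → ingest → queue → root → mirror → gate

Visit router; enqueue sink, auth, cache, shard, bridge → queue [sink, auth, cache, shard, bridge]
Visit sink; enqueue mesh, broker → queue [auth, cache, shard, bridge, mesh, broker]
Visit auth; enqueue worker, node → queue [cache, shard, bridge, mesh, broker, worker, node]
Visit cache → queue [shard, bridge, mesh, broker, worker, node]
Visit shard; enqueue ingest → queue [bridge, mesh, broker, worker, node, ingest]
Visit bridge; enqueue queue → queue [mesh, broker, worker, node, ingest, queue]
Visit mesh → queue [broker, worker, node, ingest, queue]
Visit broker → queue [worker, node, ingest, queue]
Visit worker; enqueue root → queue [node, ingest, queue, root]
Visit node → queue [ingest, queue, root]
Visit ingest; enqueue mirror → queue [queue, root, mirror]
Visit queue → queue [root, mirror]
Visit root → queue [mirror]
Visit mirror; enqueue gate → queue [gate]
Visit gate → queue []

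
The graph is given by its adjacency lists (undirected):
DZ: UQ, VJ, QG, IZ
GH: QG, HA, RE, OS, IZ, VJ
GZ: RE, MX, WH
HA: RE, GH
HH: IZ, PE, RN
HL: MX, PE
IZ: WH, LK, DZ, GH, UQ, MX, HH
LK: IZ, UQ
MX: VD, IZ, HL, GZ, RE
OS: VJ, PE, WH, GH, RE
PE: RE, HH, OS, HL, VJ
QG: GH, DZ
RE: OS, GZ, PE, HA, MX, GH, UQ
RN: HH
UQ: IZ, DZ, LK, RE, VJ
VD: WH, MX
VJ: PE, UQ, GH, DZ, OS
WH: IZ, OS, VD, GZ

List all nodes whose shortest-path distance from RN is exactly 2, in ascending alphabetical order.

IZ, PE

Level 0: RN
Level 1: HH
Level 2: IZ, PE
Level 3: DZ, GH, HL, LK, MX, OS, RE, UQ, VJ, WH
Level 4: GZ, HA, QG, VD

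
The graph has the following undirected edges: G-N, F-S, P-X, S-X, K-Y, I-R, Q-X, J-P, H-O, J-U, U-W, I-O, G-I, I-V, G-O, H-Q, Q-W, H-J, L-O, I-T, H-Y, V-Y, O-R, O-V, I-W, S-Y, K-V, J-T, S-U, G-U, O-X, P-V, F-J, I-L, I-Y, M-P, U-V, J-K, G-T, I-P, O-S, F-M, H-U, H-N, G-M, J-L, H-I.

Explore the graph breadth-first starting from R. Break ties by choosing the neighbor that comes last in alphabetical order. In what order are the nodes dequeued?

R -> O -> I -> X -> V -> S -> L -> H -> G -> Y -> W -> T -> P -> Q -> U -> K -> F -> J -> N -> M

Visit R; enqueue O, I → queue [O, I]
Visit O; enqueue X, V, S, L, H, G → queue [I, X, V, S, L, H, G]
Visit I; enqueue Y, W, T, P → queue [X, V, S, L, H, G, Y, W, T, P]
Visit X; enqueue Q → queue [V, S, L, H, G, Y, W, T, P, Q]
Visit V; enqueue U, K → queue [S, L, H, G, Y, W, T, P, Q, U, K]
Visit S; enqueue F → queue [L, H, G, Y, W, T, P, Q, U, K, F]
Visit L; enqueue J → queue [H, G, Y, W, T, P, Q, U, K, F, J]
Visit H; enqueue N → queue [G, Y, W, T, P, Q, U, K, F, J, N]
Visit G; enqueue M → queue [Y, W, T, P, Q, U, K, F, J, N, M]
Visit Y → queue [W, T, P, Q, U, K, F, J, N, M]
Visit W → queue [T, P, Q, U, K, F, J, N, M]
Visit T → queue [P, Q, U, K, F, J, N, M]
Visit P → queue [Q, U, K, F, J, N, M]
Visit Q → queue [U, K, F, J, N, M]
Visit U → queue [K, F, J, N, M]
Visit K → queue [F, J, N, M]
Visit F → queue [J, N, M]
Visit J → queue [N, M]
Visit N → queue [M]
Visit M → queue []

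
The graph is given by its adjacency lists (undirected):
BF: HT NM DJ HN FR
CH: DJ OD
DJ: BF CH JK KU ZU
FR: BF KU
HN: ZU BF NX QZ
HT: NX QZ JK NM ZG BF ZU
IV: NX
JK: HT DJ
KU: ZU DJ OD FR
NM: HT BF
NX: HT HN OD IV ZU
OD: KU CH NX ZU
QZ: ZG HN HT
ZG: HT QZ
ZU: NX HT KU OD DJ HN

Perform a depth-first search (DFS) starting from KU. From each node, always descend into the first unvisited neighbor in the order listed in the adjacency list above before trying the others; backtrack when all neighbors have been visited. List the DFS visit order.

KU, ZU, NX, HT, QZ, ZG, HN, BF, NM, DJ, CH, OD, JK, FR, IV

Visit KU
KU → ZU
ZU → NX
NX → HT
HT → QZ
QZ → ZG
QZ → HN
HN → BF
BF → NM
BF → DJ
DJ → CH
CH → OD
DJ → JK
BF → FR
NX → IV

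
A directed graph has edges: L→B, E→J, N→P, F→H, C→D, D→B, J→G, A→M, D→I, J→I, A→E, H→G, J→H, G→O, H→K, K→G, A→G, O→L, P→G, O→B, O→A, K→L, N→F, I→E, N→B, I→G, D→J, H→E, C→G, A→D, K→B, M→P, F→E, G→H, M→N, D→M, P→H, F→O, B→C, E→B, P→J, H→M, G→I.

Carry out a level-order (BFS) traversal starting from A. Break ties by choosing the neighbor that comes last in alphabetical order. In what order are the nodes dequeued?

A M G E D P N O I H J B F L K C

Visit A; enqueue M, G, E, D → queue [M, G, E, D]
Visit M; enqueue P, N → queue [G, E, D, P, N]
Visit G; enqueue O, I, H → queue [E, D, P, N, O, I, H]
Visit E; enqueue J, B → queue [D, P, N, O, I, H, J, B]
Visit D → queue [P, N, O, I, H, J, B]
Visit P → queue [N, O, I, H, J, B]
Visit N; enqueue F → queue [O, I, H, J, B, F]
Visit O; enqueue L → queue [I, H, J, B, F, L]
Visit I → queue [H, J, B, F, L]
Visit H; enqueue K → queue [J, B, F, L, K]
Visit J → queue [B, F, L, K]
Visit B; enqueue C → queue [F, L, K, C]
Visit F → queue [L, K, C]
Visit L → queue [K, C]
Visit K → queue [C]
Visit C → queue []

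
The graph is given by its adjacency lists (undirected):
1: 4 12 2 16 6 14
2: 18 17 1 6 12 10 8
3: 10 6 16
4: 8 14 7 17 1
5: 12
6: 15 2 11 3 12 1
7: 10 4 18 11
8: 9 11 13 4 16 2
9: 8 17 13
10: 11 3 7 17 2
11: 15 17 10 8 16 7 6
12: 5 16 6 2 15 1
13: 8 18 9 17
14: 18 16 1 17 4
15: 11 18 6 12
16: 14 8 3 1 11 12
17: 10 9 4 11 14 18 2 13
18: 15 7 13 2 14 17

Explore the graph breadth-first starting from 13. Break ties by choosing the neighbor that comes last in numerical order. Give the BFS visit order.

Visit 13; enqueue 18, 17, 9, 8 → queue [18, 17, 9, 8]
Visit 18; enqueue 15, 14, 7, 2 → queue [17, 9, 8, 15, 14, 7, 2]
Visit 17; enqueue 11, 10, 4 → queue [9, 8, 15, 14, 7, 2, 11, 10, 4]
Visit 9 → queue [8, 15, 14, 7, 2, 11, 10, 4]
Visit 8; enqueue 16 → queue [15, 14, 7, 2, 11, 10, 4, 16]
Visit 15; enqueue 12, 6 → queue [14, 7, 2, 11, 10, 4, 16, 12, 6]
Visit 14; enqueue 1 → queue [7, 2, 11, 10, 4, 16, 12, 6, 1]
Visit 7 → queue [2, 11, 10, 4, 16, 12, 6, 1]
Visit 2 → queue [11, 10, 4, 16, 12, 6, 1]
Visit 11 → queue [10, 4, 16, 12, 6, 1]
Visit 10; enqueue 3 → queue [4, 16, 12, 6, 1, 3]
Visit 4 → queue [16, 12, 6, 1, 3]
Visit 16 → queue [12, 6, 1, 3]
Visit 12; enqueue 5 → queue [6, 1, 3, 5]
Visit 6 → queue [1, 3, 5]
Visit 1 → queue [3, 5]
Visit 3 → queue [5]
Visit 5 → queue []

13 → 18 → 17 → 9 → 8 → 15 → 14 → 7 → 2 → 11 → 10 → 4 → 16 → 12 → 6 → 1 → 3 → 5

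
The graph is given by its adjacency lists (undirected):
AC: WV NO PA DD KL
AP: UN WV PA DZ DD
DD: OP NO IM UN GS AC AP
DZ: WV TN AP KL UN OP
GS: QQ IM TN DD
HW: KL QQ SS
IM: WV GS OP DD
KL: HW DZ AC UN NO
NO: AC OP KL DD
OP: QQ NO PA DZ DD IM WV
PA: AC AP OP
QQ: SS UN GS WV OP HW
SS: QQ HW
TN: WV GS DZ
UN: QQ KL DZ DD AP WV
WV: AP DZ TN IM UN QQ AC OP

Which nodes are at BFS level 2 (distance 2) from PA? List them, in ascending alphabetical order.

Level 0: PA
Level 1: AC, AP, OP
Level 2: DD, DZ, IM, KL, NO, QQ, UN, WV
Level 3: GS, HW, SS, TN

DD, DZ, IM, KL, NO, QQ, UN, WV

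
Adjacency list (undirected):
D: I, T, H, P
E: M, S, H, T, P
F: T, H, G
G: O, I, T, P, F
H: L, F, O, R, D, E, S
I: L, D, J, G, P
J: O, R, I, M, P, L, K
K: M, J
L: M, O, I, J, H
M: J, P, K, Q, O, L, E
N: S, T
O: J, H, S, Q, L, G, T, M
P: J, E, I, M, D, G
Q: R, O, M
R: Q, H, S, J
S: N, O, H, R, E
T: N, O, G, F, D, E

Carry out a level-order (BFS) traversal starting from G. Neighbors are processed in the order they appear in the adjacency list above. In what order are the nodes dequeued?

Visit G; enqueue O, I, T, P, F → queue [O, I, T, P, F]
Visit O; enqueue J, H, S, Q, L, M → queue [I, T, P, F, J, H, S, Q, L, M]
Visit I; enqueue D → queue [T, P, F, J, H, S, Q, L, M, D]
Visit T; enqueue N, E → queue [P, F, J, H, S, Q, L, M, D, N, E]
Visit P → queue [F, J, H, S, Q, L, M, D, N, E]
Visit F → queue [J, H, S, Q, L, M, D, N, E]
Visit J; enqueue R, K → queue [H, S, Q, L, M, D, N, E, R, K]
Visit H → queue [S, Q, L, M, D, N, E, R, K]
Visit S → queue [Q, L, M, D, N, E, R, K]
Visit Q → queue [L, M, D, N, E, R, K]
Visit L → queue [M, D, N, E, R, K]
Visit M → queue [D, N, E, R, K]
Visit D → queue [N, E, R, K]
Visit N → queue [E, R, K]
Visit E → queue [R, K]
Visit R → queue [K]
Visit K → queue []

G → O → I → T → P → F → J → H → S → Q → L → M → D → N → E → R → K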